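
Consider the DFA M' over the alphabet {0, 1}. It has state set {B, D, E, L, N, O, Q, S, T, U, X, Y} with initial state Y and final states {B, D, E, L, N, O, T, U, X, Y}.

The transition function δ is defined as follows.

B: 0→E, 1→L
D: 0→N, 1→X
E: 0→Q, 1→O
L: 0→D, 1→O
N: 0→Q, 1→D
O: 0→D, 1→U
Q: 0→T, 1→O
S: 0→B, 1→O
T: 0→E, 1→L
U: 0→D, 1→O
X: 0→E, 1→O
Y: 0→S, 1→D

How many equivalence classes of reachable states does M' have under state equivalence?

6

All states are reachable from the start state.
P0 = {B,D,E,L,N,O,T,U,X,Y} | {Q,S}.
Refine {B,D,E,L,N,O,T,U,X,Y} on symbol 0: members go to different blocks, giving {B,D,L,O,T,U,X} and {E,N,Y}.
On input 0, block {B,D,L,O,T,U,X} splits into {B,D,T,X} and {L,O,U}.
Split {B,D,T,X} by δ(·,1) → {B,T,X} and {D}.
Split {E,N,Y} by δ(·,1) → {N,Y} and {E}.
Stable partition: {B,T,X} | {Q,S} | {N,Y} | {L,O,U} | {D} | {E} — 6 equivalence classes.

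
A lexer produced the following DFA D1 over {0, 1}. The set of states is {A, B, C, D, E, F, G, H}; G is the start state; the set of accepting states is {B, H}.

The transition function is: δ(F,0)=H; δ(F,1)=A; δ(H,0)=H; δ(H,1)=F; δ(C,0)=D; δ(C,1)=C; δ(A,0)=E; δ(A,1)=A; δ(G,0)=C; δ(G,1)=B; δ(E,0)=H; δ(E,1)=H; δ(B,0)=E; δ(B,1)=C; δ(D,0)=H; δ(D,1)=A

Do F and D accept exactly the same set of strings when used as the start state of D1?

Every state is reachable, so we keep all 8.
P0 = {B,H} | {A,C,D,E,F,G}.
Refine {B,H} on symbol 0: members go to different blocks, giving {B} and {H}.
On input 0, block {A,C,D,E,F,G} splits into {A,C,G} and {D,E,F}.
Refine {A,C,G} on symbol 0: members go to different blocks, giving {A,C} and {G}.
Refine {D,E,F} on symbol 1: members go to different blocks, giving {D,F} and {E}.
Refine {A,C} on symbol 0: members go to different blocks, giving {A} and {C}.
The partition is now stable with 7 blocks: {B} | {A} | {H} | {D,F} | {G} | {E} | {C}.
F and D lie in the same block of the stable partition, so they are equivalent — no string distinguishes them.

Yes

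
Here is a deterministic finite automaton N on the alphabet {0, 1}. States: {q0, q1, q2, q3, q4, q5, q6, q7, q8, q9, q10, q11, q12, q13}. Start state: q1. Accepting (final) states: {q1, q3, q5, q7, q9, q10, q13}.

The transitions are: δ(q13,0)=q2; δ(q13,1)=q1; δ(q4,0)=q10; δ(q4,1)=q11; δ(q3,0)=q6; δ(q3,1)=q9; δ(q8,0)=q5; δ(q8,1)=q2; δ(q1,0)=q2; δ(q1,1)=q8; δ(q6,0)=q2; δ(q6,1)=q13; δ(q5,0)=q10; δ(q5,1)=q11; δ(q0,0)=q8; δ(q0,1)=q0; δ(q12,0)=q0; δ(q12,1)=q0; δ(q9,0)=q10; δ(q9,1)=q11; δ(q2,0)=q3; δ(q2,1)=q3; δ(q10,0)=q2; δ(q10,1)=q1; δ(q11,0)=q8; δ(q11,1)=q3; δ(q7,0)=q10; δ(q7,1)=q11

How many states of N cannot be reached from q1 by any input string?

No path from q1 leads to q0, q4, q7, q12; the other 10 states are all reachable.

4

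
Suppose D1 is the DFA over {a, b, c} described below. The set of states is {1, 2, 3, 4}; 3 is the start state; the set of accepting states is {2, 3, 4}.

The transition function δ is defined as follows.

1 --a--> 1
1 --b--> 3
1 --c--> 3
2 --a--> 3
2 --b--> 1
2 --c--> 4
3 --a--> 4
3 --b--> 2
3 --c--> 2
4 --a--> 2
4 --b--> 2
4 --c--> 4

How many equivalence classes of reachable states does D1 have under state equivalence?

4

All states are reachable from the start state.
Initial partition by acceptance: {2,3,4} | {1}.
Split {2,3,4} by δ(·,b) → {3,4} and {2}.
Refine {3,4} on symbol a: members go to different blocks, giving {3} and {4}.
The partition is now stable with 4 blocks: {3} | {1} | {2} | {4}.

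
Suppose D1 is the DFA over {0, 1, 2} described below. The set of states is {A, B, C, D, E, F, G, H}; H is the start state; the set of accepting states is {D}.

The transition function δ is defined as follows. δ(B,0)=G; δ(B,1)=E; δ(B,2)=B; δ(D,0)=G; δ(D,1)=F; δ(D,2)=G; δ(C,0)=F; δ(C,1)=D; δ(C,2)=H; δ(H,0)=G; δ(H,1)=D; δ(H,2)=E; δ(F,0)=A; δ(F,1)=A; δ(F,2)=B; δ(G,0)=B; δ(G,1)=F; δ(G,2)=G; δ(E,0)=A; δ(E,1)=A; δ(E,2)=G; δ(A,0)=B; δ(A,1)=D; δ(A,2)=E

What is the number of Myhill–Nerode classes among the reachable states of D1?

4

First remove the unreachable states {C}; 7 states remain.
P0 = {D} | {A,B,E,F,G,H}.
On input 1, block {A,B,E,F,G,H} splits into {B,E,F,G} and {A,H}.
Split {B,E,F,G} by δ(·,0) → {B,G} and {E,F}.
No further refinement is possible. Final partition (4 blocks): {D} | {B,G} | {A,H} | {E,F}.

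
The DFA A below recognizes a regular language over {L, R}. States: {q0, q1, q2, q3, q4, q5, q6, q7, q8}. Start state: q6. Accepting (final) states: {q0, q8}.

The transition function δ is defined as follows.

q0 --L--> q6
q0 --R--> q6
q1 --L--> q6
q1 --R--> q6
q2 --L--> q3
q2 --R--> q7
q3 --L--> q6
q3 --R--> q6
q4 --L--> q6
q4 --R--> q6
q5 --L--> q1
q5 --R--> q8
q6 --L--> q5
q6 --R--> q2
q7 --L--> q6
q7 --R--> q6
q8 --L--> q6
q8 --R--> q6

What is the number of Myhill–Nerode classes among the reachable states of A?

Reachable states from the start: {q1,q2,q3,q5,q6,q7,q8}. Unreachable: {q0,q4} — drop them.
Initial partition by acceptance: {q8} | {q1,q2,q3,q5,q6,q7}.
On input R, block {q1,q2,q3,q5,q6,q7} splits into {q1,q2,q3,q6,q7} and {q5}.
Refine {q1,q2,q3,q6,q7} on symbol L: members go to different blocks, giving {q1,q2,q3,q7} and {q6}.
Split {q1,q2,q3,q7} by δ(·,L) → {q1,q3,q7} and {q2}.
No further refinement is possible. Final partition (5 blocks): {q8} | {q1,q3,q7} | {q5} | {q6} | {q2}.

5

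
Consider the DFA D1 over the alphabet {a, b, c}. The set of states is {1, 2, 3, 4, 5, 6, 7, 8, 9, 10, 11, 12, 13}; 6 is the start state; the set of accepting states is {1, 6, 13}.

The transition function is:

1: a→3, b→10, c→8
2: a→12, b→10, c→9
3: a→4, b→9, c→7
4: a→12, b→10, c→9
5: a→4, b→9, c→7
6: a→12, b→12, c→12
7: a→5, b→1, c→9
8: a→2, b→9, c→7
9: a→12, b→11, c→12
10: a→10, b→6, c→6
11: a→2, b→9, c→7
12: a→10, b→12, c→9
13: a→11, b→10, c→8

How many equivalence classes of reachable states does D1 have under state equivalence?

First remove the unreachable states {13}; 12 states remain.
P0 = {1,6} | {2,3,4,5,7,8,9,10,11,12}.
Split {2,3,4,5,7,8,9,10,11,12} by δ(·,b) → {2,3,4,5,8,9,11,12} and {7,10}.
Refine {1,6} on symbol b: members go to different blocks, giving {1} and {6}.
On input a, block {2,3,4,5,8,9,11,12} splits into {2,3,4,5,8,9,11} and {12}.
Refine {2,3,4,5,8,9,11} on symbol a: members go to different blocks, giving {3,5,8,11} and {2,4,9}.
Split {7,10} by δ(·,a) → {7} and {10}.
Split {2,4,9} by δ(·,b) → {2,4} and {9}.
The partition is now stable with 8 blocks: {1} | {3,5,8,11} | {7} | {6} | {12} | {2,4} | {10} | {9}.

8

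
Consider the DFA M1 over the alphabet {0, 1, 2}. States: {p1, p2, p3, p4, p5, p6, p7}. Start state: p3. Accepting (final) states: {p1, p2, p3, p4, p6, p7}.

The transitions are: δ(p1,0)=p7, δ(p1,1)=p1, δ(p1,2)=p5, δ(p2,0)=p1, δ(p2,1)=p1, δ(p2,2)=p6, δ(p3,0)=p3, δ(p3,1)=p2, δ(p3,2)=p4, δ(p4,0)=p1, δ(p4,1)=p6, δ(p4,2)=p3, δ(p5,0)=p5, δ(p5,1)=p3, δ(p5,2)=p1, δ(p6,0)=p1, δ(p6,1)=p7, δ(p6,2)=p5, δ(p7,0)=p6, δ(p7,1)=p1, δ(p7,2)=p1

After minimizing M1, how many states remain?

All states are reachable from the start state.
Initial partition by acceptance: {p1,p2,p3,p4,p6,p7} | {p5}.
Refine {p1,p2,p3,p4,p6,p7} on symbol 2: members go to different blocks, giving {p2,p3,p4,p7} and {p1,p6}.
Refine {p2,p3,p4,p7} on symbol 0: members go to different blocks, giving {p2,p4,p7} and {p3}.
On input 2, block {p2,p4,p7} splits into {p2,p7} and {p4}.
Refine {p1,p6} on symbol 0: members go to different blocks, giving {p1} and {p6}.
Split {p2,p7} by δ(·,0) → {p2} and {p7}.
The partition is now stable with 7 blocks: {p2} | {p5} | {p1} | {p3} | {p4} | {p6} | {p7}.

7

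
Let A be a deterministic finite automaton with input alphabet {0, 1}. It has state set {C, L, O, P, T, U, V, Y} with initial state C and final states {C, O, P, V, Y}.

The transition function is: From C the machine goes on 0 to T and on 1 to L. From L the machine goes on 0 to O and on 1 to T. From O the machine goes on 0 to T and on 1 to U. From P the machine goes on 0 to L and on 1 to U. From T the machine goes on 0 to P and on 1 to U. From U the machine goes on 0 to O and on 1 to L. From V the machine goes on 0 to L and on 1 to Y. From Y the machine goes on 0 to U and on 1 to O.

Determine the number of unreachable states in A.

Starting at C and following transitions, the reachable set is {C, L, O, P, T, U}. That leaves V, Y unreachable — 2 in total.

2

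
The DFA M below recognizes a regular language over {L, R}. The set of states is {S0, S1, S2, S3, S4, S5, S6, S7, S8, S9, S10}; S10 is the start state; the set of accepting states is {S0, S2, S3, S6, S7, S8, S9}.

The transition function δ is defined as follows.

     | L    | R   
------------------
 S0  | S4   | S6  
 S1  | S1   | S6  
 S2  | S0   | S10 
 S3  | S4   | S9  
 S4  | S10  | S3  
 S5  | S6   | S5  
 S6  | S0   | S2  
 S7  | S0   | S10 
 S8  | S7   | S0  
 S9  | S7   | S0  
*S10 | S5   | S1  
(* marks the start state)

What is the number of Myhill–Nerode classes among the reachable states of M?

Reachable states from the start: {S0,S1,S2,S3,S4,S5,S6,S7,S9,S10}. Unreachable: {S8} — drop them.
P0 = {S0,S2,S3,S6,S7,S9} | {S1,S4,S5,S10}.
On input L, block {S0,S2,S3,S6,S7,S9} splits into {S2,S6,S7,S9} and {S0,S3}.
Refine {S2,S6,S7,S9} on symbol L: members go to different blocks, giving {S2,S6,S7} and {S9}.
On input R, block {S2,S6,S7} splits into {S2,S7} and {S6}.
On input L, block {S1,S4,S5,S10} splits into {S1,S4,S10} and {S5}.
On input L, block {S1,S4,S10} splits into {S1,S4} and {S10}.
Split {S1,S4} by δ(·,L) → {S1} and {S4}.
On input R, block {S0,S3} splits into {S0} and {S3}.
No further refinement is possible. Final partition (9 blocks): {S2,S7} | {S1} | {S0} | {S9} | {S6} | {S5} | {S10} | {S4} | {S3}.

9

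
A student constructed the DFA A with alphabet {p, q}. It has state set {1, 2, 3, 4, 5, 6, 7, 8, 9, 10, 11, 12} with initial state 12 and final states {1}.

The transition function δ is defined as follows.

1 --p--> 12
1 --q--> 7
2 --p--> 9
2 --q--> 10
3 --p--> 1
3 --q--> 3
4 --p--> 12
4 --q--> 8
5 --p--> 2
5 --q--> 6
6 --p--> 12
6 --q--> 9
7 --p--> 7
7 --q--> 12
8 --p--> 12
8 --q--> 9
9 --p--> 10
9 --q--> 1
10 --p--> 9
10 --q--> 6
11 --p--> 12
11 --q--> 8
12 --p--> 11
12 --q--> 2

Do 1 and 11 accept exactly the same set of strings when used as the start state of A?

No

States {3,4,5} cannot be reached from the start state, so discard them.
P0 = {1} | {2,6,7,8,9,10,11,12}.
Refine {2,6,7,8,9,10,11,12} on symbol q: members go to different blocks, giving {2,6,7,8,10,11,12} and {9}.
Refine {2,6,7,8,10,11,12} on symbol p: members go to different blocks, giving {6,7,8,11,12} and {2,10}.
On input q, block {6,7,8,11,12} splits into {6,8} and {7,11} and {12}.
Split {2,10} by δ(·,q) → {2} and {10}.
Split {7,11} by δ(·,p) → {7} and {11}.
Stable partition: {1} | {6,8} | {9} | {2} | {7} | {12} | {10} | {11} — 8 equivalence classes.
1 and 11 end up in different blocks, so they are distinguishable. For instance, the string 'ε' is accepted from only 1.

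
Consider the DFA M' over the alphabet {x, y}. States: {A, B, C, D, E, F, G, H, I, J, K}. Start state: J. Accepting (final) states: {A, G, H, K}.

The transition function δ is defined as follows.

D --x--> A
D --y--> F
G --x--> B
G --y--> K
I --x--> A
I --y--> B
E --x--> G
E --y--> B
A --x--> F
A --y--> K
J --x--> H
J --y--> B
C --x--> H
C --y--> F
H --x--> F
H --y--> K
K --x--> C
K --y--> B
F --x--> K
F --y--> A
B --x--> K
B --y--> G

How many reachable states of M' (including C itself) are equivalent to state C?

States {D,E,I} cannot be reached from the start state, so discard them.
P0 = {A,G,H,K} | {B,C,F,J}.
Split {A,G,H,K} by δ(·,y) → {A,G,H} and {K}.
Refine {B,C,F,J} on symbol x: members go to different blocks, giving {B,F} and {C,J}.
Stable partition: {A,G,H} | {B,F} | {K} | {C,J} — 4 equivalence classes.
The equivalence class containing C is {C,J}, of size 2.

2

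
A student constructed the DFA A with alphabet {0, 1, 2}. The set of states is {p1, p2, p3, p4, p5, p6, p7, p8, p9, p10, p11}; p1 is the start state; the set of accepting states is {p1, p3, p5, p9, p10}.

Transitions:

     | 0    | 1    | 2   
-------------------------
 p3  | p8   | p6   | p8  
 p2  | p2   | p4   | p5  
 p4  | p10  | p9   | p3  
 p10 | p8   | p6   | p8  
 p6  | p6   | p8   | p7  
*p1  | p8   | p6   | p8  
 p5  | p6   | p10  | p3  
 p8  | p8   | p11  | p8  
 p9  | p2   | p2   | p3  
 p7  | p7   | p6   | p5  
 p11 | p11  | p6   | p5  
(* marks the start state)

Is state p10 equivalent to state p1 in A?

States {p2,p4,p9} cannot be reached from the start state, so discard them.
Start with accepting vs non-accepting: {p1,p3,p5,p10} | {p6,p7,p8,p11}.
Split {p1,p3,p5,p10} by δ(·,1) → {p1,p3,p10} and {p5}.
On input 2, block {p6,p7,p8,p11} splits into {p6,p8} and {p7,p11}.
Refine {p6,p8} on symbol 1: members go to different blocks, giving {p6} and {p8}.
No further refinement is possible. Final partition (5 blocks): {p1,p3,p10} | {p6} | {p5} | {p7,p11} | {p8}.
p10 and p1 lie in the same block of the stable partition, so they are equivalent — no string distinguishes them.

Yes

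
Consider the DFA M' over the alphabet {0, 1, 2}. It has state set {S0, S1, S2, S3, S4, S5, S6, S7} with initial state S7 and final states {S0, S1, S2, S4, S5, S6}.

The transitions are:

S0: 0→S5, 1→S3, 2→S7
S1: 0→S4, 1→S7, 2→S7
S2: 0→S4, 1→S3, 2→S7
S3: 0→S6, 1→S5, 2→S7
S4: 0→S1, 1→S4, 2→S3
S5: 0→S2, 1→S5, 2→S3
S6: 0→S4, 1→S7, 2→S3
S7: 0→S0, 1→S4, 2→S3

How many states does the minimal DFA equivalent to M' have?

Every state is reachable, so we keep all 8.
Start with accepting vs non-accepting: {S0,S1,S2,S4,S5,S6} | {S3,S7}.
Split {S0,S1,S2,S4,S5,S6} by δ(·,1) → {S0,S1,S2,S6} and {S4,S5}.
Stable partition: {S0,S1,S2,S6} | {S3,S7} | {S4,S5} — 3 equivalence classes.

3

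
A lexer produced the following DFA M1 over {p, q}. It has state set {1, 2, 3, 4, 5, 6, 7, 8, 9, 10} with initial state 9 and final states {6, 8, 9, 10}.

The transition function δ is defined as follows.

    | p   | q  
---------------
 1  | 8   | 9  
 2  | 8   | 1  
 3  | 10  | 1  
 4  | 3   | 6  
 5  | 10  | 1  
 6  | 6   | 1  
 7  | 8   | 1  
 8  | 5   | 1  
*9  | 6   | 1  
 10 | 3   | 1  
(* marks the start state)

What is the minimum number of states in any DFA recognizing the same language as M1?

4

Reachable states from the start: {1,3,5,6,8,9,10}. Unreachable: {2,4,7} — drop them.
Initial partition by acceptance: {6,8,9,10} | {1,3,5}.
Refine {6,8,9,10} on symbol p: members go to different blocks, giving {6,9} and {8,10}.
On input q, block {1,3,5} splits into {3,5} and {1}.
Stable partition: {6,9} | {3,5} | {8,10} | {1} — 4 equivalence classes.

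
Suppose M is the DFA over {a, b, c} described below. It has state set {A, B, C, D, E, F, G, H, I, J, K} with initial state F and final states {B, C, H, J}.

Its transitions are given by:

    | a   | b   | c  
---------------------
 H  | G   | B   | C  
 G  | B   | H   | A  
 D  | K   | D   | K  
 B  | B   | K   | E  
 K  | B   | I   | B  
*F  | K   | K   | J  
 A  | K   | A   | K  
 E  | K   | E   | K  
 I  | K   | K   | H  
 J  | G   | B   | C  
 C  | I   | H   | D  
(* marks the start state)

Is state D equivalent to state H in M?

No

Every state is reachable, so we keep all 11.
Initial partition by acceptance: {B,C,H,J} | {A,D,E,F,G,I,K}.
Refine {B,C,H,J} on symbol a: members go to different blocks, giving {C,H,J} and {B}.
Refine {C,H,J} on symbol b: members go to different blocks, giving {H,J} and {C}.
Refine {A,D,E,F,G,I,K} on symbol a: members go to different blocks, giving {A,D,E,F,I} and {G,K}.
Split {A,D,E,F,I} by δ(·,b) → {A,D,E} and {F,I}.
On input b, block {G,K} splits into {G} and {K}.
Stable partition: {H,J} | {A,D,E} | {B} | {C} | {G} | {F,I} | {K} — 7 equivalence classes.
D and H end up in different blocks, so they are distinguishable. For instance, the string 'ε' is accepted from only H.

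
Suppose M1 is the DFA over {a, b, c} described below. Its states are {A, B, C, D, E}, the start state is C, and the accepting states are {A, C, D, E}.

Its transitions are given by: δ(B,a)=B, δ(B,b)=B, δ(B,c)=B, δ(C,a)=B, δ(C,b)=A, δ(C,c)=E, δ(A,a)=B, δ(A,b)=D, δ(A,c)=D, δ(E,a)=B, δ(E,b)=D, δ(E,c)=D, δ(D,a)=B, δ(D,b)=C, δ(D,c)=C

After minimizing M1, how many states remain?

2

P0 = {A,C,D,E} | {B}.
Stable partition: {A,C,D,E} | {B} — 2 equivalence classes.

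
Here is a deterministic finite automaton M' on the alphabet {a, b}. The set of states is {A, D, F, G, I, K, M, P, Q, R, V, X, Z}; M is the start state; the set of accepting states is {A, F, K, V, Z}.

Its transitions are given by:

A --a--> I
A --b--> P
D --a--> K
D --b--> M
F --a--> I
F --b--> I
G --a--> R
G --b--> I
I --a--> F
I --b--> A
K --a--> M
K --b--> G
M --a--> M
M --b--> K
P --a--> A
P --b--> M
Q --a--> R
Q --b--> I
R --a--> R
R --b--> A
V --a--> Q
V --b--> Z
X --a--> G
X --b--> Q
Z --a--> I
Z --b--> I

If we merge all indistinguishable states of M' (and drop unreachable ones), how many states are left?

First remove the unreachable states {D,Q,V,X,Z}; 8 states remain.
P0 = {A,F,K} | {G,I,M,P,R}.
Split {G,I,M,P,R} by δ(·,a) → {G,M,R} and {I,P}.
Split {A,F,K} by δ(·,a) → {A,F} and {K}.
Refine {G,M,R} on symbol b: members go to different blocks, giving {G} and {R} and {M}.
On input b, block {I,P} splits into {I} and {P}.
Split {A,F} by δ(·,b) → {A} and {F}.
The partition is now stable with 8 blocks: {A} | {G} | {I} | {K} | {R} | {M} | {P} | {F}.

8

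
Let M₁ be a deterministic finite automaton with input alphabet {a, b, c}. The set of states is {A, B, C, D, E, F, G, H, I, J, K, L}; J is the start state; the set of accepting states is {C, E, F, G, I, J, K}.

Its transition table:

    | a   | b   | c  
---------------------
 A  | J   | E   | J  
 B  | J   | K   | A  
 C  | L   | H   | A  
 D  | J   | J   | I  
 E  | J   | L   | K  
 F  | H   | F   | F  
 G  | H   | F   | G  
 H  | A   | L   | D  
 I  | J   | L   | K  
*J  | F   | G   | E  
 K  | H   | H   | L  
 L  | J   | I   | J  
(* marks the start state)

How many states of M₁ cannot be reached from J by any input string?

BFS from J reaches {A, D, E, F, G, H, I, J, K, L}; the 2 state(s) B, C are never visited.

2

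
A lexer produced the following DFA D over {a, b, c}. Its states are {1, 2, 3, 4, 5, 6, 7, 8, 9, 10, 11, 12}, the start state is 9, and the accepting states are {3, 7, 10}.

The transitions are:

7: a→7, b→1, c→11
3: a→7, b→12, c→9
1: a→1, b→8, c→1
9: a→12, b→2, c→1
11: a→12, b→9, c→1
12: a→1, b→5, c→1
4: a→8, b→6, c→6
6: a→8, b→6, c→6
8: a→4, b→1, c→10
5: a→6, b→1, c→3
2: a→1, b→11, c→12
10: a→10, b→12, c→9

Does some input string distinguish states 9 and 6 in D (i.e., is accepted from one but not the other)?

Yes

Every state is reachable, so we keep all 12.
Start with accepting vs non-accepting: {3,7,10} | {1,2,4,5,6,8,9,11,12}.
Split {1,2,4,5,6,8,9,11,12} by δ(·,c) → {1,2,4,6,9,11,12} and {5,8}.
Refine {1,2,4,6,9,11,12} on symbol a: members go to different blocks, giving {1,2,9,11,12} and {4,6}.
Refine {1,2,9,11,12} on symbol b: members go to different blocks, giving {2,9,11} and {1,12}.
Stable partition: {3,7,10} | {2,9,11} | {5,8} | {4,6} | {1,12} — 5 equivalence classes.
9 and 6 end up in different blocks, so they are distinguishable. For instance, the string 'ac' is accepted from only 6.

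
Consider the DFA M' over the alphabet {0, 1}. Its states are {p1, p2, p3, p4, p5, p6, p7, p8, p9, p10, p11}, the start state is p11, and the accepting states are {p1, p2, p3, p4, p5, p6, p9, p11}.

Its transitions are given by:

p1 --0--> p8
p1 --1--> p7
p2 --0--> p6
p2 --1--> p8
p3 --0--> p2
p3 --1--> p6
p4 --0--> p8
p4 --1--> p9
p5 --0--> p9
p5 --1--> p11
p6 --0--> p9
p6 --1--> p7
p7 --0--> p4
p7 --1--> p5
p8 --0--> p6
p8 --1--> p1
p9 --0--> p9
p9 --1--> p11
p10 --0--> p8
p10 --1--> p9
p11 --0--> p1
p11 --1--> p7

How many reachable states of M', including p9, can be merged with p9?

First remove the unreachable states {p2,p3,p10}; 8 states remain.
Initial partition by acceptance: {p1,p4,p5,p6,p9,p11} | {p7,p8}.
Refine {p1,p4,p5,p6,p9,p11} on symbol 0: members go to different blocks, giving {p5,p6,p9,p11} and {p1,p4}.
Refine {p5,p6,p9,p11} on symbol 0: members go to different blocks, giving {p5,p6,p9} and {p11}.
Split {p5,p6,p9} by δ(·,1) → {p5,p9} and {p6}.
Refine {p7,p8} on symbol 0: members go to different blocks, giving {p7} and {p8}.
Refine {p1,p4} on symbol 1: members go to different blocks, giving {p1} and {p4}.
The partition is now stable with 7 blocks: {p5,p9} | {p7} | {p1} | {p11} | {p6} | {p8} | {p4}.
The equivalence class containing p9 is {p5,p9}, of size 2.

2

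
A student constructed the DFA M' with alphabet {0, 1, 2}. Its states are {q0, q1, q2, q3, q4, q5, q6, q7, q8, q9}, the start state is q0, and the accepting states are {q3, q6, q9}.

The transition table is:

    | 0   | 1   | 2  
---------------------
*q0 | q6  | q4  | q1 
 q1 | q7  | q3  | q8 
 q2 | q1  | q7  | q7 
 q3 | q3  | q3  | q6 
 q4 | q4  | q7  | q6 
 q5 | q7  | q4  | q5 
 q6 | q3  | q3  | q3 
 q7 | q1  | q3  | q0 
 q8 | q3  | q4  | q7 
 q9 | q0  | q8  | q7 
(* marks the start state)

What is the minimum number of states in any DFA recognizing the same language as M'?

4

Reachable states from the start: {q0,q1,q3,q4,q6,q7,q8}. Unreachable: {q2,q5,q9} — drop them.
P0 = {q3,q6} | {q0,q1,q4,q7,q8}.
Refine {q0,q1,q4,q7,q8} on symbol 0: members go to different blocks, giving {q1,q4,q7} and {q0,q8}.
Refine {q1,q4,q7} on symbol 1: members go to different blocks, giving {q1,q7} and {q4}.
No further refinement is possible. Final partition (4 blocks): {q3,q6} | {q1,q7} | {q0,q8} | {q4}.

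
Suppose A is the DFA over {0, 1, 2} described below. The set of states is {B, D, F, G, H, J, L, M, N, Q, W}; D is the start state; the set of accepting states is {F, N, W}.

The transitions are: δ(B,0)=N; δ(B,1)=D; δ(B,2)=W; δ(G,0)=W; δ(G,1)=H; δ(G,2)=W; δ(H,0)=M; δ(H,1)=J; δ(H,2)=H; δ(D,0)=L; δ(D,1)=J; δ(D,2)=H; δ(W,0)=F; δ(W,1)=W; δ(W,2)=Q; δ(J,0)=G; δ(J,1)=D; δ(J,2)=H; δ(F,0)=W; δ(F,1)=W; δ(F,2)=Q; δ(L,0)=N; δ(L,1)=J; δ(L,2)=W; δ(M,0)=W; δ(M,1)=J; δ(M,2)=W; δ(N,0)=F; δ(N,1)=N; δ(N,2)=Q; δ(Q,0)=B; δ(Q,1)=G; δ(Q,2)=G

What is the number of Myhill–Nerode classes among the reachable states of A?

4

Every state is reachable, so we keep all 11.
Initial partition by acceptance: {F,N,W} | {B,D,G,H,J,L,M,Q}.
Refine {B,D,G,H,J,L,M,Q} on symbol 0: members go to different blocks, giving {D,H,J,Q} and {B,G,L,M}.
Refine {D,H,J,Q} on symbol 1: members go to different blocks, giving {D,H,J} and {Q}.
The partition is now stable with 4 blocks: {F,N,W} | {D,H,J} | {B,G,L,M} | {Q}.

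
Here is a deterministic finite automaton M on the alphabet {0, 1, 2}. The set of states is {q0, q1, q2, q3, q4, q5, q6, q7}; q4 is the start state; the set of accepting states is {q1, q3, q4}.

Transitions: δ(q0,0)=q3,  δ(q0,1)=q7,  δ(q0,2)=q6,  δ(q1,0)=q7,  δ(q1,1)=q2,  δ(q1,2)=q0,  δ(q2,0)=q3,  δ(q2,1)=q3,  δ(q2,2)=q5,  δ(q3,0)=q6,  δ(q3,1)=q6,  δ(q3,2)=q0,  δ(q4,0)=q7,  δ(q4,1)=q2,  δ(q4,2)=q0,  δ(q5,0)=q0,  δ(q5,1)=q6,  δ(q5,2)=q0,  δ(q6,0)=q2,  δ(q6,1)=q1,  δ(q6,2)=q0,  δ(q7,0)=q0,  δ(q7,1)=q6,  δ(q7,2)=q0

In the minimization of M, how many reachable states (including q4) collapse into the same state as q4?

Initial partition by acceptance: {q1,q3,q4} | {q0,q2,q5,q6,q7}.
Refine {q0,q2,q5,q6,q7} on symbol 0: members go to different blocks, giving {q5,q6,q7} and {q0,q2}.
Refine {q1,q3,q4} on symbol 1: members go to different blocks, giving {q1,q4} and {q3}.
On input 1, block {q5,q6,q7} splits into {q5,q7} and {q6}.
Split {q0,q2} by δ(·,1) → {q0} and {q2}.
The partition is now stable with 6 blocks: {q1,q4} | {q5,q7} | {q0} | {q3} | {q6} | {q2}.
State q4 belongs to the block {q1,q4}, which has 2 states.

2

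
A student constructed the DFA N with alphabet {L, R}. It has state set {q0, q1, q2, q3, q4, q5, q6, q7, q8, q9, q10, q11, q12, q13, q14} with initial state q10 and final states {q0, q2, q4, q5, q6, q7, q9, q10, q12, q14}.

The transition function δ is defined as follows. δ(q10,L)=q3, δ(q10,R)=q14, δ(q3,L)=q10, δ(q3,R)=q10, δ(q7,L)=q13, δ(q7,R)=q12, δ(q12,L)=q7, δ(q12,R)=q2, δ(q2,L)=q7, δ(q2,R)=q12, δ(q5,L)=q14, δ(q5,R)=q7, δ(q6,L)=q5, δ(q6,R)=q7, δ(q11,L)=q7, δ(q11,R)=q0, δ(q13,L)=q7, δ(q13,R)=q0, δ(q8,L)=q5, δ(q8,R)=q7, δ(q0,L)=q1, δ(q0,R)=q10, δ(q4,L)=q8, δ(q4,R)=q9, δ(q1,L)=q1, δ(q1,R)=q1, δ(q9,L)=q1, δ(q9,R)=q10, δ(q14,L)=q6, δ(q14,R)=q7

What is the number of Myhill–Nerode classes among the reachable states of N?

First remove the unreachable states {q4,q8,q9,q11}; 11 states remain.
P0 = {q0,q2,q5,q6,q7,q10,q12,q14} | {q1,q3,q13}.
Split {q0,q2,q5,q6,q7,q10,q12,q14} by δ(·,L) → {q2,q5,q6,q12,q14} and {q0,q7,q10}.
On input L, block {q2,q5,q6,q12,q14} splits into {q5,q6,q14} and {q2,q12}.
Split {q1,q3,q13} by δ(·,L) → {q3,q13} and {q1}.
On input L, block {q0,q7,q10} splits into {q7,q10} and {q0}.
Refine {q3,q13} on symbol R: members go to different blocks, giving {q3} and {q13}.
Split {q7,q10} by δ(·,L) → {q7} and {q10}.
The partition is now stable with 8 blocks: {q5,q6,q14} | {q3} | {q7} | {q2,q12} | {q1} | {q0} | {q13} | {q10}.

8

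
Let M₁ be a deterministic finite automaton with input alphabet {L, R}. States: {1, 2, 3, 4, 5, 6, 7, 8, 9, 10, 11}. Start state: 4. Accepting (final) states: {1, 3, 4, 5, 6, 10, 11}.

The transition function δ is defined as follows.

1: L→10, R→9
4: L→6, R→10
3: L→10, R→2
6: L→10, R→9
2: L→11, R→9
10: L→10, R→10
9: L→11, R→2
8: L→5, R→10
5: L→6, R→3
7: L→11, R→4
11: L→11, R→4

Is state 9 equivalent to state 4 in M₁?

No

Reachable states from the start: {2,4,6,9,10,11}. Unreachable: {1,3,5,7,8} — drop them.
P0 = {4,6,10,11} | {2,9}.
Refine {4,6,10,11} on symbol R: members go to different blocks, giving {4,10,11} and {6}.
Refine {4,10,11} on symbol L: members go to different blocks, giving {10,11} and {4}.
On input R, block {10,11} splits into {10} and {11}.
The partition is now stable with 5 blocks: {10} | {2,9} | {6} | {4} | {11}.
9 and 4 end up in different blocks, so they are distinguishable. For instance, the string 'ε' is accepted from only 4.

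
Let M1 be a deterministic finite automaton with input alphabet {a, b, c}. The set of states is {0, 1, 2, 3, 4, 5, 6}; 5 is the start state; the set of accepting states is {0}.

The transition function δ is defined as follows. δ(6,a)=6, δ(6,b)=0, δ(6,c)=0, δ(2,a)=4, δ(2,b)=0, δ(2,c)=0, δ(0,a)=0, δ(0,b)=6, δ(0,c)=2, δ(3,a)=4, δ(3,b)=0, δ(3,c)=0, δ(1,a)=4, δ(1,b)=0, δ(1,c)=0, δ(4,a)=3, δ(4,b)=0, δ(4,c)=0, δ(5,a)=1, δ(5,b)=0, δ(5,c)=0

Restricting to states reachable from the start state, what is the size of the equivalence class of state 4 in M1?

6

Start with accepting vs non-accepting: {0} | {1,2,3,4,5,6}.
No further refinement is possible. Final partition (2 blocks): {0} | {1,2,3,4,5,6}.
State 4 belongs to the block {1,2,3,4,5,6}, which has 6 states.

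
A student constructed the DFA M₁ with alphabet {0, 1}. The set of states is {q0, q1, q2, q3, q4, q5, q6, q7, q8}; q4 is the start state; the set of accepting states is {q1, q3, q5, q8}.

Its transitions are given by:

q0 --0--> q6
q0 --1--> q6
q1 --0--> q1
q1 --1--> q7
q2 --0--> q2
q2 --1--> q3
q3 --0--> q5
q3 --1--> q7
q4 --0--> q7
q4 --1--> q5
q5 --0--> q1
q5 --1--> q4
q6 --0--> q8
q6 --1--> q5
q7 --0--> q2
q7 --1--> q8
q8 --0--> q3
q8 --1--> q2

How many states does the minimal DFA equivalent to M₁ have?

States {q0,q6} cannot be reached from the start state, so discard them.
Start with accepting vs non-accepting: {q1,q3,q5,q8} | {q2,q4,q7}.
Stable partition: {q1,q3,q5,q8} | {q2,q4,q7} — 2 equivalence classes.

2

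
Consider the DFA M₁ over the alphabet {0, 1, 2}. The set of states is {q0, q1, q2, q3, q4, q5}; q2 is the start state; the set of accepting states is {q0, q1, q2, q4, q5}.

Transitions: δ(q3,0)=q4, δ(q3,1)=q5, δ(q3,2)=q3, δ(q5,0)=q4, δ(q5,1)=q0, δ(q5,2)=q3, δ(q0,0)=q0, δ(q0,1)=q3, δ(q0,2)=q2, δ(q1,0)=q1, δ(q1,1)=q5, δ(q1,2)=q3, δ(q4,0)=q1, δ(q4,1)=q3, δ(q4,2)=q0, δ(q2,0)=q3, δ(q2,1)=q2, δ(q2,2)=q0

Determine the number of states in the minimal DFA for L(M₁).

Every state is reachable, so we keep all 6.
Start with accepting vs non-accepting: {q0,q1,q2,q4,q5} | {q3}.
On input 0, block {q0,q1,q2,q4,q5} splits into {q0,q1,q4,q5} and {q2}.
Split {q0,q1,q4,q5} by δ(·,1) → {q0,q4} and {q1,q5}.
Refine {q0,q4} on symbol 0: members go to different blocks, giving {q0} and {q4}.
Split {q1,q5} by δ(·,0) → {q1} and {q5}.
No further refinement is possible. Final partition (6 blocks): {q0} | {q3} | {q2} | {q1} | {q4} | {q5}.

6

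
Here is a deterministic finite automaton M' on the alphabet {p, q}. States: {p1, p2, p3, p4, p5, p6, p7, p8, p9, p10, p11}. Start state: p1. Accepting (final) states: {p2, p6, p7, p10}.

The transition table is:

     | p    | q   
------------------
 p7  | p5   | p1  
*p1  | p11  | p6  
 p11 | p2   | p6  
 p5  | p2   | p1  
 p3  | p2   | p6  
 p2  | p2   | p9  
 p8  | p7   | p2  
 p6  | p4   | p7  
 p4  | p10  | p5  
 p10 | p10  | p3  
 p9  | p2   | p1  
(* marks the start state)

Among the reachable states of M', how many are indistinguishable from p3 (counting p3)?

2

First remove the unreachable states {p8}; 10 states remain.
P0 = {p2,p6,p7,p10} | {p1,p3,p4,p5,p9,p11}.
On input p, block {p2,p6,p7,p10} splits into {p2,p10} and {p6,p7}.
Split {p1,p3,p4,p5,p9,p11} by δ(·,p) → {p3,p4,p5,p9,p11} and {p1}.
On input q, block {p3,p4,p5,p9,p11} splits into {p3,p11} and {p5,p9} and {p4}.
Split {p2,p10} by δ(·,q) → {p2} and {p10}.
On input p, block {p6,p7} splits into {p6} and {p7}.
Stable partition: {p2} | {p3,p11} | {p6} | {p1} | {p5,p9} | {p4} | {p10} | {p7} — 8 equivalence classes.
State p3 belongs to the block {p3,p11}, which has 2 states.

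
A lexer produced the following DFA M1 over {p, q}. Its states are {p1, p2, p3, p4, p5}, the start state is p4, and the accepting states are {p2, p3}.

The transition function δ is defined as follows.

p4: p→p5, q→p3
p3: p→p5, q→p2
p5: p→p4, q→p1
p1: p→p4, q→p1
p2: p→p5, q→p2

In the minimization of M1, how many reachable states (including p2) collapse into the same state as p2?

Initial partition by acceptance: {p2,p3} | {p1,p4,p5}.
Refine {p1,p4,p5} on symbol q: members go to different blocks, giving {p1,p5} and {p4}.
The partition is now stable with 3 blocks: {p2,p3} | {p1,p5} | {p4}.
The equivalence class containing p2 is {p2,p3}, of size 2.

2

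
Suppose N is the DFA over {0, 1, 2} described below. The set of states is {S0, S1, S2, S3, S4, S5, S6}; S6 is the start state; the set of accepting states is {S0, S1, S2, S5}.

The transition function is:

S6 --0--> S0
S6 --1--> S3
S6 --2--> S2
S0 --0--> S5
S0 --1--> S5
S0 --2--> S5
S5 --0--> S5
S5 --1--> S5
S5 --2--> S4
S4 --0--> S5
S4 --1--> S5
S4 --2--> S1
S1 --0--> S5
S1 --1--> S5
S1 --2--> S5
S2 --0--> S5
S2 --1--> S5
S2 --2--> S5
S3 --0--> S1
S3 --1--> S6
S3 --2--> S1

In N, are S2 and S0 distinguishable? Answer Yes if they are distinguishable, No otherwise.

No

Start with accepting vs non-accepting: {S0,S1,S2,S5} | {S3,S4,S6}.
Refine {S0,S1,S2,S5} on symbol 2: members go to different blocks, giving {S0,S1,S2} and {S5}.
On input 0, block {S3,S4,S6} splits into {S3,S6} and {S4}.
The partition is now stable with 4 blocks: {S0,S1,S2} | {S3,S6} | {S5} | {S4}.
S2 and S0 lie in the same block of the stable partition, so they are equivalent — no string distinguishes them.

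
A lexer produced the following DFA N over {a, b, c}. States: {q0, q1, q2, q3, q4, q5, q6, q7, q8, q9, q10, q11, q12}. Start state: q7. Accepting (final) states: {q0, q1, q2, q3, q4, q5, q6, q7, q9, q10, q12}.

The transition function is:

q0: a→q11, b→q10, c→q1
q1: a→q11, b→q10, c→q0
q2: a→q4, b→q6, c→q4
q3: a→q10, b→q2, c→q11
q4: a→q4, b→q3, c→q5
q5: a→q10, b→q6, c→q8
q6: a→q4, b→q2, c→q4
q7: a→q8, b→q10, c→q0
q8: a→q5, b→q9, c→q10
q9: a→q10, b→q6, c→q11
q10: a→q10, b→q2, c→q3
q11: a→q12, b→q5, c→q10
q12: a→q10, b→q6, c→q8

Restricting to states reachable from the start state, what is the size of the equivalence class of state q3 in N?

Every state is reachable, so we keep all 13.
Initial partition by acceptance: {q0,q1,q2,q3,q4,q5,q6,q7,q9,q10,q12} | {q8,q11}.
On input a, block {q0,q1,q2,q3,q4,q5,q6,q7,q9,q10,q12} splits into {q2,q3,q4,q5,q6,q9,q10,q12} and {q0,q1,q7}.
On input c, block {q2,q3,q4,q5,q6,q9,q10,q12} splits into {q2,q4,q6,q10} and {q3,q5,q9,q12}.
Refine {q2,q4,q6,q10} on symbol b: members go to different blocks, giving {q2,q6,q10} and {q4}.
On input a, block {q2,q6,q10} splits into {q2,q6} and {q10}.
No further refinement is possible. Final partition (6 blocks): {q2,q6} | {q8,q11} | {q0,q1,q7} | {q3,q5,q9,q12} | {q4} | {q10}.
State q3 belongs to the block {q3,q5,q9,q12}, which has 4 states.

4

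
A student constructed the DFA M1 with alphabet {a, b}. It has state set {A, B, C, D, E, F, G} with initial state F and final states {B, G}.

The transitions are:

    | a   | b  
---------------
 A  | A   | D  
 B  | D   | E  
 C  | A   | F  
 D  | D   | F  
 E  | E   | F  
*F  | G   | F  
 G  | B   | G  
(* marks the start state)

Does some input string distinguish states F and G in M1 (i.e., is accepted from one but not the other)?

States {A,C} cannot be reached from the start state, so discard them.
Initial partition by acceptance: {B,G} | {D,E,F}.
Split {B,G} by δ(·,a) → {B} and {G}.
Refine {D,E,F} on symbol a: members go to different blocks, giving {D,E} and {F}.
The partition is now stable with 4 blocks: {B} | {D,E} | {G} | {F}.
F and G end up in different blocks, so they are distinguishable. For instance, the string 'ε' is accepted from only G.

Yes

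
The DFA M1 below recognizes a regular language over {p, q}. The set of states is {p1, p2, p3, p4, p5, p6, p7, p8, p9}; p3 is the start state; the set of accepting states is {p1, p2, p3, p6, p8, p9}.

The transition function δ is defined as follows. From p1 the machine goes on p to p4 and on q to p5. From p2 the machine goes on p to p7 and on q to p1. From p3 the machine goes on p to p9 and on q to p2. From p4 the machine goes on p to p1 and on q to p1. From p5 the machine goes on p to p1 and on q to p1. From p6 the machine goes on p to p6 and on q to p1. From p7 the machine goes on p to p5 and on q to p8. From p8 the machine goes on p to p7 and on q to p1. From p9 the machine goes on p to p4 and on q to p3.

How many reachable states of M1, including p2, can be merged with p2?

States {p6} cannot be reached from the start state, so discard them.
Initial partition by acceptance: {p1,p2,p3,p8,p9} | {p4,p5,p7}.
Split {p1,p2,p3,p8,p9} by δ(·,p) → {p1,p2,p8,p9} and {p3}.
Refine {p1,p2,p8,p9} on symbol q: members go to different blocks, giving {p2,p8} and {p1} and {p9}.
Split {p4,p5,p7} by δ(·,p) → {p4,p5} and {p7}.
No further refinement is possible. Final partition (6 blocks): {p2,p8} | {p4,p5} | {p3} | {p1} | {p9} | {p7}.
The equivalence class containing p2 is {p2,p8}, of size 2.

2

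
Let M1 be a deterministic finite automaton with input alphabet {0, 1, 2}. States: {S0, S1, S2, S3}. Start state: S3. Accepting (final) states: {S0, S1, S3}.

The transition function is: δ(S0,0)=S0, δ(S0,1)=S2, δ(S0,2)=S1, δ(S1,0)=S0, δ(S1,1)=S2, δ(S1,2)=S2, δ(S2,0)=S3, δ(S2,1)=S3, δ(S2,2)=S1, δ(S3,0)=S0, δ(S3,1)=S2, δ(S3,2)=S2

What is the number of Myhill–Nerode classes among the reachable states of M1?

3

Every state is reachable, so we keep all 4.
Initial partition by acceptance: {S0,S1,S3} | {S2}.
Split {S0,S1,S3} by δ(·,2) → {S1,S3} and {S0}.
The partition is now stable with 3 blocks: {S1,S3} | {S2} | {S0}.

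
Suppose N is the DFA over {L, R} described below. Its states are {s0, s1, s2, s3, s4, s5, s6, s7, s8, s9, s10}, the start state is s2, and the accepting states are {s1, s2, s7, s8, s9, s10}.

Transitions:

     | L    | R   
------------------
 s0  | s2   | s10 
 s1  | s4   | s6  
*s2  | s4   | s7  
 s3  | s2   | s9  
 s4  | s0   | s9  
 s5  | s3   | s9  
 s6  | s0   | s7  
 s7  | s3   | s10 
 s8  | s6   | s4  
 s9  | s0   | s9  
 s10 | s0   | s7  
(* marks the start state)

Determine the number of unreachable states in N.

No path from s2 leads to s1, s5, s6, s8; the other 7 states are all reachable.

4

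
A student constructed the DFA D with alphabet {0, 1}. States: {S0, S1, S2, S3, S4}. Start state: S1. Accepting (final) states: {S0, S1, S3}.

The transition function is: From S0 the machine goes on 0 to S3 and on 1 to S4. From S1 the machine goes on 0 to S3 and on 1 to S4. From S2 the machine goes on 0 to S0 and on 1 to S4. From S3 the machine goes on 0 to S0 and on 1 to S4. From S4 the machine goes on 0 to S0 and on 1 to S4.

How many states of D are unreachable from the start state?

No path from S1 leads to S2; the other 4 states are all reachable.

1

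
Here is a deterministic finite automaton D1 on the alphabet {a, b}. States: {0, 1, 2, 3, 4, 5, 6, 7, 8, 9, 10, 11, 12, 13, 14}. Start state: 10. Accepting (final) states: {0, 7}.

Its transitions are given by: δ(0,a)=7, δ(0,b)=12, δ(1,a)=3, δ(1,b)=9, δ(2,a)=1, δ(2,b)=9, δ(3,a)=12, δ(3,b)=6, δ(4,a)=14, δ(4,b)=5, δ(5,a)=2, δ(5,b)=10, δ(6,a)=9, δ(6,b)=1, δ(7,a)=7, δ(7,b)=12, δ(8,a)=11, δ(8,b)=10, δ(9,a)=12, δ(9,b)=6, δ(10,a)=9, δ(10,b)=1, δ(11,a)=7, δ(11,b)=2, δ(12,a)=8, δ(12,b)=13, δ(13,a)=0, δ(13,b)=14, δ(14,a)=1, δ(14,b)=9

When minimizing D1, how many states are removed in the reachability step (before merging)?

Starting at 10 and following transitions, the reachable set is {0, 1, 2, 3, 6, 7, 8, 9, 10, 11, 12, 13, 14}. That leaves 4, 5 unreachable — 2 in total.

2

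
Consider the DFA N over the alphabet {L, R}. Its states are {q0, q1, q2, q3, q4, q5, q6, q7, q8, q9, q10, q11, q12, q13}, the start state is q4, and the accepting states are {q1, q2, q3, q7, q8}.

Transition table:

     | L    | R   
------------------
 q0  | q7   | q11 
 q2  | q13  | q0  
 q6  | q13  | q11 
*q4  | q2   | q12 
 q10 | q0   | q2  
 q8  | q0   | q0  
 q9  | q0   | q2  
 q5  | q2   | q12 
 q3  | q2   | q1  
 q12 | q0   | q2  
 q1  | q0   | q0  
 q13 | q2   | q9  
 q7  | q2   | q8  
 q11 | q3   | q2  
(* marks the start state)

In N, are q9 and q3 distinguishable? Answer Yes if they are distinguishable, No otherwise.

Yes

First remove the unreachable states {q5,q6,q10}; 11 states remain.
P0 = {q1,q2,q3,q7,q8} | {q0,q4,q9,q11,q12,q13}.
On input L, block {q1,q2,q3,q7,q8} splits into {q1,q2,q8} and {q3,q7}.
Refine {q0,q4,q9,q11,q12,q13} on symbol L: members go to different blocks, giving {q0,q11} and {q4,q13} and {q9,q12}.
On input L, block {q1,q2,q8} splits into {q1,q8} and {q2}.
On input R, block {q0,q11} splits into {q0} and {q11}.
Stable partition: {q1,q8} | {q0} | {q3,q7} | {q4,q13} | {q9,q12} | {q2} | {q11} — 7 equivalence classes.
q9 and q3 end up in different blocks, so they are distinguishable. For instance, the string 'ε' is accepted from only q3.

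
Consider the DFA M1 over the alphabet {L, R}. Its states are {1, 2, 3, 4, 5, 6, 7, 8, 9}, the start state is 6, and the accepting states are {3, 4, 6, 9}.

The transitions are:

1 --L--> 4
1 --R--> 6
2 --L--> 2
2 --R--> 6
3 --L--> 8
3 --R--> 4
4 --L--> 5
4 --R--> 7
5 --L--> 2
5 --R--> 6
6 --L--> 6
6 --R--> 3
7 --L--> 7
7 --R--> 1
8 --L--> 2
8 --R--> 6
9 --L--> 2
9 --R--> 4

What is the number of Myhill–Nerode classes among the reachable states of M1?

6

Reachable states from the start: {1,2,3,4,5,6,7,8}. Unreachable: {9} — drop them.
Initial partition by acceptance: {3,4,6} | {1,2,5,7,8}.
Split {3,4,6} by δ(·,L) → {3,4} and {6}.
On input R, block {3,4} splits into {3} and {4}.
Split {1,2,5,7,8} by δ(·,L) → {2,5,7,8} and {1}.
Split {2,5,7,8} by δ(·,R) → {2,5,8} and {7}.
Stable partition: {3} | {2,5,8} | {6} | {4} | {1} | {7} — 6 equivalence classes.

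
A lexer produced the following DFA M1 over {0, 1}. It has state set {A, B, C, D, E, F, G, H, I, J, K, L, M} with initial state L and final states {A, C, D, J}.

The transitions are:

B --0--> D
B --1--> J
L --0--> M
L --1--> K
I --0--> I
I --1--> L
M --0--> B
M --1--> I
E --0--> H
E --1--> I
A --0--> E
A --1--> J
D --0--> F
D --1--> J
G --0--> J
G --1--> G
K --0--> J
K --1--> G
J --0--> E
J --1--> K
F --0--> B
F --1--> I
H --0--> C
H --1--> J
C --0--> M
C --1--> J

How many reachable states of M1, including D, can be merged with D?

2

Reachable states from the start: {B,C,D,E,F,G,H,I,J,K,L,M}. Unreachable: {A} — drop them.
Initial partition by acceptance: {C,D,J} | {B,E,F,G,H,I,K,L,M}.
Split {C,D,J} by δ(·,1) → {C,D} and {J}.
On input 0, block {B,E,F,G,H,I,K,L,M} splits into {E,F,I,L,M} and {B,H} and {G,K}.
On input 0, block {E,F,I,L,M} splits into {E,F,M} and {I,L}.
Refine {I,L} on symbol 0: members go to different blocks, giving {I} and {L}.
Stable partition: {C,D} | {E,F,M} | {J} | {B,H} | {G,K} | {I} | {L} — 7 equivalence classes.
State D belongs to the block {C,D}, which has 2 states.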